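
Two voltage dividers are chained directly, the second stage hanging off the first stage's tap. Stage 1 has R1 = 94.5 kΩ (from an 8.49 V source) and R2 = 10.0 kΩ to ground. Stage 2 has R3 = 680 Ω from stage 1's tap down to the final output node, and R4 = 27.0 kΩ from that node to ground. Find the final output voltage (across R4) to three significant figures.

Stage 2 presents R3+R4 = 27680 Ω as a load on stage 1's tap.
Stage 1's lower leg becomes R2‖(R3+R4) = 7346 Ω, so V_mid = 8.49 × 7346/101800 = 0.6124 V.
Stage 2 is itself unloaded: V_out = V_mid × R4/(R3+R4) = 0.6124 × 27000/27680 = 0.597 V.

V_out ≈ 0.597 V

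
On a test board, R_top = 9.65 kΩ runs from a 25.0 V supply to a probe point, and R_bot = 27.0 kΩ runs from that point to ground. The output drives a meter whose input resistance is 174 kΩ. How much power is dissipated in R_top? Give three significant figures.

Total resistance from the source is R_top + (R_bot‖R_L) = 33.02 kΩ, so I = 25.0/33.02 kΩ = 0.7570 mA.
P = I²·R_top = (0.7570 mA)² × 9.65 kΩ = 5.53 mW.

P ≈ 5.53 mW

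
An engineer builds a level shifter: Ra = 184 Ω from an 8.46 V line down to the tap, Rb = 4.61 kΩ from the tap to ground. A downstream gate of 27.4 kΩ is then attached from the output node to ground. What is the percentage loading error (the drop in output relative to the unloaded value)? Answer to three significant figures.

0.642 %

The divider's output (Thévenin) resistance is Ra‖Rb = 176.9 Ω.
Fractional drop under load = R_th/(R_th + R_L) = 176.9 / (176.9 + 27400) = 0.006416.
So the output falls by 0.642 %.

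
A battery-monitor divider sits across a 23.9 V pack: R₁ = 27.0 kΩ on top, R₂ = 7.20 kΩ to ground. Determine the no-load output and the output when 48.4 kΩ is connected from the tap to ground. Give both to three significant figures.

Open-circuit: V = 23.9 × 7.20/(27.0 + 7.20) = 5.03 V.
With the load, R₂ becomes R₂‖R_L = 6.268 kΩ, so V = 23.9 × 6.268/33.27 = 4.50 V.

Unloaded: 5.03 V; loaded: 4.50 V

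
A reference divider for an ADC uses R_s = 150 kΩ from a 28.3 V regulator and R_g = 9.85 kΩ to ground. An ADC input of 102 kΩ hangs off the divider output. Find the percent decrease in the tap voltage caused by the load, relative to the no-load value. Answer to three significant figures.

8.31 %

The divider's output (Thévenin) resistance is R_s‖R_g = 9.243 kΩ.
Fractional drop under load = R_th/(R_th + R_L) = 9.243 / (9.243 + 102) = 0.08309.
So the output falls by 8.31 %.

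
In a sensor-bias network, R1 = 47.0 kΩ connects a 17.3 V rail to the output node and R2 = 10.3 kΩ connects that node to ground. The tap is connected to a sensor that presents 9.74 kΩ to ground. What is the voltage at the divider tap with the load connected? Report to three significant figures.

The load sits in parallel with R2: R2‖R_L = (10.3 × 9.74) / (10.3 + 9.74) = 5.006 kΩ.
V_out = 17.3 × 5.006 / (47.0 + 5.006) = 17.3 × 5.006/52.01 = 1.67 V.
(Unloaded it would have been 3.11 V.)

V_out ≈ 1.67 V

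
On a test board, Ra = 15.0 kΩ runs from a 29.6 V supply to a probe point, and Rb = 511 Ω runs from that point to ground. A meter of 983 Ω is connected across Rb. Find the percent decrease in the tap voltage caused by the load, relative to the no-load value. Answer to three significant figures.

33.5 %

Unloaded V = 29.6 × 511/15510 = 0.9752 V.
Loaded: Rb‖R_L = 336.2 Ω, giving V = 29.6 × 336.2/15340 = 0.6489 V.
Drop = (0.9752 − 0.6489) / 0.9752 = 33.5 %.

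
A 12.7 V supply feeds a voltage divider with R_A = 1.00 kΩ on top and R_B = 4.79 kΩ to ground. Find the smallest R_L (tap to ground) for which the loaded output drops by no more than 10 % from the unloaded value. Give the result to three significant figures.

R_L(min) ≈ 7.45 kΩ

Output resistance R_th = R_A‖R_B = (1000 × 4790)/5790 = 827.3 Ω.
The fractional drop is R_th/(R_th + R_L); requiring this ≤ 0.100 gives R_L ≥ R_th(1/0.100 − 1) = 827.3 × 9.000 = 7.45 kΩ.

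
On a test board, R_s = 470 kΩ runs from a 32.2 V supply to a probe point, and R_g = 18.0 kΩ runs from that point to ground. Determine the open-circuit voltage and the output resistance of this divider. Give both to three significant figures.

V_th = 1.19 V, R_th = 17.3 kΩ

V_th is the open-circuit tap voltage: 32.2 × 18.0/(470 + 18.0) = 1.19 V.
With the supply zeroed, R_s and R_g appear in parallel from the tap: R_th = R_s‖R_g = (470 × 18.0)/488.0 = 17.3 kΩ.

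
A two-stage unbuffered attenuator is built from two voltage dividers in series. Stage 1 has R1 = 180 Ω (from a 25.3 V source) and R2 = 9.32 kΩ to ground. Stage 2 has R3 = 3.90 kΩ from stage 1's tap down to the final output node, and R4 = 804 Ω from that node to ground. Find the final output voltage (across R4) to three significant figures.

Stage 2 presents R3+R4 = 4704 Ω as a load on stage 1's tap.
Stage 1's lower leg becomes R2‖(R3+R4) = 3126 Ω, so V_mid = 25.3 × 3126/3306 = 23.92 V.
Stage 2 is itself unloaded: V_out = V_mid × R4/(R3+R4) = 23.92 × 804/4704 = 4.09 V.

V_out ≈ 4.09 V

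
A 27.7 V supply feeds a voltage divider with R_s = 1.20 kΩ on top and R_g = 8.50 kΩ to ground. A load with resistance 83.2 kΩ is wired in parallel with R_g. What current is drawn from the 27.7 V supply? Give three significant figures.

I ≈ 3.11 mA

R_g‖R_L = 7.712 kΩ, so the source sees R_s + R_g‖R_L = 8.912 kΩ.
I = 27.7 V / 8.912 kΩ = 3.11 mA.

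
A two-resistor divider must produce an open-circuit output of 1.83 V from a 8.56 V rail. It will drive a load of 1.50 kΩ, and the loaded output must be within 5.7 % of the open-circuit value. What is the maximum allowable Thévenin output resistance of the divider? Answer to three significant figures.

Loading drop = R_th/(R_th + R_L) ≤ 0.0570, so R_th ≤ R_L · ε/(1−ε) = 1.50 kΩ × 0.0570/0.9430 = 90.7 Ω.
(Any R1, R2 with R2/(R1+R2) = 0.214 and R1‖R2 ≤ 90.7 Ω will meet the spec.)

R_th ≤ 90.7 Ω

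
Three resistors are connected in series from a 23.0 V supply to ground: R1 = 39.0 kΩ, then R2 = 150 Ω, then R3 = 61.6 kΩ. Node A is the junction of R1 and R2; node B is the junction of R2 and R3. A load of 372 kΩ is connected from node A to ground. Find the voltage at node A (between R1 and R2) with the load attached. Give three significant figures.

Below node A the series string R2+R3 = 61750 Ω sits in parallel with the 372000 Ω load: 52960 Ω.
V_A = 23.0 × 52960/(39000 + 52960) = 13.2 V.

V ≈ 13.2 V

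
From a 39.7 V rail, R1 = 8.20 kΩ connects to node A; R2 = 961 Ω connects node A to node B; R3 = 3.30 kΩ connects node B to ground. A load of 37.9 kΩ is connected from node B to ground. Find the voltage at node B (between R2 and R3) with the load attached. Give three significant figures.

At node B, R3 is in parallel with the load: R3‖R_L = 3036 Ω.
Below node A the resistance is R2 + (R3‖R_L) = 3997 Ω, so V_A = 39.7 × 3997/12200 = 13.01 V.
Then V_B = V_A × (R3‖R_L)/(R2 + R3‖R_L) = 13.01 × 3036/3997 = 9.88 V.

V ≈ 9.88 V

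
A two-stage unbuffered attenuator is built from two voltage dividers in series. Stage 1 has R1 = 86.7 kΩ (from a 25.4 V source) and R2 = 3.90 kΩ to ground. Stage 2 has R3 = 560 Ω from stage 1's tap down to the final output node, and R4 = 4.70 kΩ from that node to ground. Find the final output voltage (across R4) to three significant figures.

V_out ≈ 0.571 V

Stage 2 presents R3+R4 = 5260 Ω as a load on stage 1's tap.
Stage 1's lower leg becomes R2‖(R3+R4) = 2240 Ω, so V_mid = 25.4 × 2240/88940 = 0.6396 V.
Stage 2 is itself unloaded: V_out = V_mid × R4/(R3+R4) = 0.6396 × 4700/5260 = 0.571 V.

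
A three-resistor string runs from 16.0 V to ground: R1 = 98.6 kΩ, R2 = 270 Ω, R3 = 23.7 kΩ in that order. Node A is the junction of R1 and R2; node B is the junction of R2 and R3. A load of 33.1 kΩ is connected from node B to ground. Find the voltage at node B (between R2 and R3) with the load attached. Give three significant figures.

At node B, R3 is in parallel with the load: R3‖R_L = 13810 Ω.
Below node A the resistance is R2 + (R3‖R_L) = 14080 Ω, so V_A = 16.0 × 14080/112700 = 1.999 V.
Then V_B = V_A × (R3‖R_L)/(R2 + R3‖R_L) = 1.999 × 13810/14080 = 1.96 V.

V ≈ 1.96 V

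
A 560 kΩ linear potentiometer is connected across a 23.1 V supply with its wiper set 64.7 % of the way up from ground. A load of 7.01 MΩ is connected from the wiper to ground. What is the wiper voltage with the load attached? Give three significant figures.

The wiper splits the pot into (1−α)R = 197.7 kΩ above and αR = 362.3 kΩ below.
Lower section ‖ load = 344.5 kΩ.
V_wiper = 23.1 × 344.5/(197.7 + 344.5) = 14.7 V.

V ≈ 14.7 V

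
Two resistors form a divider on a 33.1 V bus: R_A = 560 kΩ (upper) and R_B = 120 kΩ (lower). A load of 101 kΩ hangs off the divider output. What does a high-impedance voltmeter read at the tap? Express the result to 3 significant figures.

The load sits in parallel with R_B: R_B‖R_L = (120 × 101) / (120 + 101) = 54.84 kΩ.
V_out = 33.1 × 54.84 / (560 + 54.84) = 33.1 × 54.84/614.8 = 2.95 V.

V_out ≈ 2.95 V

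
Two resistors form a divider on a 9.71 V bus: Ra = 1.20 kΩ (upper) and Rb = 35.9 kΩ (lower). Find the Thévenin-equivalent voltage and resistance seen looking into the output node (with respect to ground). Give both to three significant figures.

V_th = 9.40 V, R_th = 1.16 kΩ

V_th is the open-circuit tap voltage: 9.71 × 35.9/(1.20 + 35.9) = 9.40 V.
With the supply zeroed, Ra and Rb appear in parallel from the tap: R_th = Ra‖Rb = (1.20 × 35.9)/37.10 = 1.16 kΩ.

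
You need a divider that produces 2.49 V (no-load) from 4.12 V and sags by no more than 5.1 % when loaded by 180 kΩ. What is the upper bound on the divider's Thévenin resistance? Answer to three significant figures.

R_th ≤ 9.67 kΩ

Loading drop = R_th/(R_th + R_L) ≤ 0.0510, so R_th ≤ R_L · ε/(1−ε) = 180 kΩ × 0.0510/0.9490 = 9.67 kΩ.
(Any R1, R2 with R2/(R1+R2) = 0.604 and R1‖R2 ≤ 9.67 kΩ will meet the spec.)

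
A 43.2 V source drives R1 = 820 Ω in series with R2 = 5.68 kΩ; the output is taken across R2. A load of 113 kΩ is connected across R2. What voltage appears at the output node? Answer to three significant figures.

The load sits in parallel with R2: R2‖R_L = (5680 × 113000) / (5680 + 113000) = 5408 Ω.
V_out = 43.2 × 5408 / (820 + 5408) = 43.2 × 5408/6228 = 37.5 V.

V_out ≈ 37.5 V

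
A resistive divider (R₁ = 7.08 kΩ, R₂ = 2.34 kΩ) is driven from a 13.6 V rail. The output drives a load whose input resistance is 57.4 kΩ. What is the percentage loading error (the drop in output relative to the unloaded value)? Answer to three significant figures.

2.97 %

The divider's output (Thévenin) resistance is R₁‖R₂ = 1.759 kΩ.
Fractional drop under load = R_th/(R_th + R_L) = 1.759 / (1.759 + 57.4) = 0.02973.
So the output falls by 2.97 %.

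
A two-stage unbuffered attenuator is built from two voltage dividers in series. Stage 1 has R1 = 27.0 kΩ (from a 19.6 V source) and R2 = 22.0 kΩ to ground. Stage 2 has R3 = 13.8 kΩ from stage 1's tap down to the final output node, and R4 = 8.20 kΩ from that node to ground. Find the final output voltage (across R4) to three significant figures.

V_out ≈ 2.11 V

Stage 2 presents R3+R4 = 22.00 kΩ as a load on stage 1's tap.
Stage 1's lower leg becomes R2‖(R3+R4) = 11.00 kΩ, so V_mid = 19.6 × 11.00/38.00 = 5.674 V.
Stage 2 is itself unloaded: V_out = V_mid × R4/(R3+R4) = 5.674 × 8.20/22.00 = 2.11 V.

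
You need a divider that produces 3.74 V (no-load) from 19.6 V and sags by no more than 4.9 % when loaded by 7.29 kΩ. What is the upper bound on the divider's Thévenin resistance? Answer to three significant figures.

R_th ≤ 376 Ω

Loading drop = R_th/(R_th + R_L) ≤ 0.0490, so R_th ≤ R_L · ε/(1−ε) = 7.29 kΩ × 0.0490/0.9510 = 376 Ω.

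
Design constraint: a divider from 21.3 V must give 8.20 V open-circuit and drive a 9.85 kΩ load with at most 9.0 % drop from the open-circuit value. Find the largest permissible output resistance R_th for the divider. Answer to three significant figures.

Loading drop = R_th/(R_th + R_L) ≤ 0.0900, so R_th ≤ R_L · ε/(1−ε) = 9.85 kΩ × 0.0900/0.9100 = 974 Ω.
(Any R1, R2 with R2/(R1+R2) = 0.385 and R1‖R2 ≤ 974 Ω will meet the spec.)

R_th ≤ 974 Ω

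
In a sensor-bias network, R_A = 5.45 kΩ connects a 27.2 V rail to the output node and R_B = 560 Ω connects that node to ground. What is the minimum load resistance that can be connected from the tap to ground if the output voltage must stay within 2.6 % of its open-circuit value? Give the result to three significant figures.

R_L(min) ≈ 19.0 kΩ

Output resistance R_th = R_A‖R_B = (5450 × 560)/6010 = 507.8 Ω.
The fractional drop is R_th/(R_th + R_L); requiring this ≤ 0.0260 gives R_L ≥ R_th(1/0.0260 − 1) = 507.8 × 37.46 = 19.0 kΩ.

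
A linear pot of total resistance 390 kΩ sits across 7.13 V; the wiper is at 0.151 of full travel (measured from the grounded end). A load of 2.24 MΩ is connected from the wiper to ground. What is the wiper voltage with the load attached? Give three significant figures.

The wiper splits the pot into (1−α)R = 331.1 kΩ above and αR = 58.89 kΩ below.
Lower section ‖ load = 57.38 kΩ.
V_wiper = 7.13 × 57.38/(331.1 + 57.38) = 1.05 V.

V ≈ 1.05 V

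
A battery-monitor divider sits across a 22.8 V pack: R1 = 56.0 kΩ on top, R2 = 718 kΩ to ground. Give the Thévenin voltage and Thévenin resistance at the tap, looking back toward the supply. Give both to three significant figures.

V_th = 21.2 V, R_th = 51.9 kΩ

V_th is the open-circuit tap voltage: 22.8 × 718/(56.0 + 718) = 21.2 V.
With the supply zeroed, R1 and R2 appear in parallel from the tap: R_th = R1‖R2 = (56.0 × 718)/774.0 = 51.9 kΩ.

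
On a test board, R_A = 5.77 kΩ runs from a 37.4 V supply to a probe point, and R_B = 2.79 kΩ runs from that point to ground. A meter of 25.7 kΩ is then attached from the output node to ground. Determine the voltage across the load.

V_out ≈ 11.4 V

The load sits in parallel with R_B: R_B‖R_L = (2.79 × 25.7) / (2.79 + 25.7) = 2.517 kΩ.
V_out = 37.4 × 2.517 / (5.77 + 2.517) = 37.4 × 2.517/8.287 = 11.4 V.
(Unloaded it would have been 12.2 V.)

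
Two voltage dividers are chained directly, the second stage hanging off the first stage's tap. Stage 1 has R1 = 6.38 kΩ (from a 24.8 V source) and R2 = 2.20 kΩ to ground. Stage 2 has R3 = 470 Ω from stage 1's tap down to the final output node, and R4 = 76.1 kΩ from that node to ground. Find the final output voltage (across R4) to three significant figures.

V_out ≈ 6.19 V

Stage 2 presents R3+R4 = 76570 Ω as a load on stage 1's tap.
Stage 1's lower leg becomes R2‖(R3+R4) = 2139 Ω, so V_mid = 24.8 × 2139/8519 = 6.226 V.
Stage 2 is itself unloaded: V_out = V_mid × R4/(R3+R4) = 6.226 × 76100/76570 = 6.19 V.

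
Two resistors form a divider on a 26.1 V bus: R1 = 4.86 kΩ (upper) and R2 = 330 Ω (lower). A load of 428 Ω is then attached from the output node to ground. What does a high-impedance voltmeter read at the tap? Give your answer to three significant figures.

V_out ≈ 0.964 V

The load sits in parallel with R2: R2‖R_L = (330 × 428) / (330 + 428) = 186.3 Ω.
V_out = 26.1 × 186.3 / (4860 + 186.3) = 26.1 × 186.3/5046 = 0.964 V.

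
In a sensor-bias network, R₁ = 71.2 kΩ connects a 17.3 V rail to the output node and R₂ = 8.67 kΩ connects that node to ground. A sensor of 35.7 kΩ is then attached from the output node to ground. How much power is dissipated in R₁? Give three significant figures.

P ≈ 3.49 mW

Total resistance from the source is R₁ + (R₂‖R_L) = 78.18 kΩ, so I = 17.3/78.18 kΩ = 0.2213 mA.
P = I²·R₁ = (0.2213 mA)² × 71.2 kΩ = 3.49 mW.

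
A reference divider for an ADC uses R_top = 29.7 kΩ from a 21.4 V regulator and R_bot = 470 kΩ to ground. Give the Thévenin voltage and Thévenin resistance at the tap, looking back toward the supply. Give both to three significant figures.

V_th = 20.1 V, R_th = 27.9 kΩ

V_th is the open-circuit tap voltage: 21.4 × 470/(29.7 + 470) = 20.1 V.
With the supply zeroed, R_top and R_bot appear in parallel from the tap: R_th = R_top‖R_bot = (29.7 × 470)/499.7 = 27.9 kΩ.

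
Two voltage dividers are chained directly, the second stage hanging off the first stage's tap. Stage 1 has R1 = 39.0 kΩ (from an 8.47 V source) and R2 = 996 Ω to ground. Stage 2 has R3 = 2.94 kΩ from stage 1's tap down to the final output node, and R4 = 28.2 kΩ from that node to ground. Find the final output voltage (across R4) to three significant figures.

V_out ≈ 0.185 V

Stage 2 presents R3+R4 = 31140 Ω as a load on stage 1's tap.
Stage 1's lower leg becomes R2‖(R3+R4) = 965.1 Ω, so V_mid = 8.47 × 965.1/39970 = 0.2045 V.
Stage 2 is itself unloaded: V_out = V_mid × R4/(R3+R4) = 0.2045 × 28200/31140 = 0.185 V.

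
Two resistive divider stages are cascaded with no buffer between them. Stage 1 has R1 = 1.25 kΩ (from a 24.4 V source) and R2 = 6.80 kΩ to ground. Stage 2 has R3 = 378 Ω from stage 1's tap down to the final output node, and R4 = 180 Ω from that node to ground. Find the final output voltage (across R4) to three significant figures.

Stage 2 presents R3+R4 = 558.0 Ω as a load on stage 1's tap.
Stage 1's lower leg becomes R2‖(R3+R4) = 515.7 Ω, so V_mid = 24.4 × 515.7/1766 = 7.126 V.
Stage 2 is itself unloaded: V_out = V_mid × R4/(R3+R4) = 7.126 × 180/558.0 = 2.30 V.

V_out ≈ 2.30 V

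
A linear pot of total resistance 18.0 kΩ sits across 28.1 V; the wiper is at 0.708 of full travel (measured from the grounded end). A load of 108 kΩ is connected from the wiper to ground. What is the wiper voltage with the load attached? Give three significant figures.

V ≈ 19.2 V

The wiper splits the pot into (1−α)R = 5.256 kΩ above and αR = 12.74 kΩ below.
Lower section ‖ load = 11.40 kΩ.
V_wiper = 28.1 × 11.40/(5.256 + 11.40) = 19.2 V.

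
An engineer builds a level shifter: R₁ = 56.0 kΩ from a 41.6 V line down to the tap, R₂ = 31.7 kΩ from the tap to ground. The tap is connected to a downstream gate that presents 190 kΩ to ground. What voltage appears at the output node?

V_out ≈ 13.6 V

The load sits in parallel with R₂: R₂‖R_L = (31.7 × 190) / (31.7 + 190) = 27.17 kΩ.
V_out = 41.6 × 27.17 / (56.0 + 27.17) = 41.6 × 27.17/83.17 = 13.6 V.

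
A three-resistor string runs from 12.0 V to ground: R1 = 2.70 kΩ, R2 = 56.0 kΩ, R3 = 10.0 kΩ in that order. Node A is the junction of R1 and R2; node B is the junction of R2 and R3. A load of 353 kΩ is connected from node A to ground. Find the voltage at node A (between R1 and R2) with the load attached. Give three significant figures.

V ≈ 11.4 V

Below node A the series string R2+R3 = 66.00 kΩ sits in parallel with the 353 kΩ load: 55.60 kΩ.
V_A = 12.0 × 55.60/(2.70 + 55.60) = 11.4 V.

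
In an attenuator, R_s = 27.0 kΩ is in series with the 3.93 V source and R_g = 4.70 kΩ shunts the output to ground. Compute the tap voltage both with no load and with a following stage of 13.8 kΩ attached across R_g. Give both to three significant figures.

Unloaded: 0.583 V; loaded: 0.452 V

Open-circuit: V = 3.93 × 4.70/(27.0 + 4.70) = 0.583 V.
With the load, R_g becomes R_g‖R_L = 3.506 kΩ, so V = 3.93 × 3.506/30.51 = 0.452 V.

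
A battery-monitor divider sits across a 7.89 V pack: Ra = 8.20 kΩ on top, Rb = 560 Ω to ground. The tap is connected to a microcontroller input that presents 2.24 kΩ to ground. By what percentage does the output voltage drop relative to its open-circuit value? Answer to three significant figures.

The divider's output (Thévenin) resistance is Ra‖Rb = 524.2 Ω.
Fractional drop under load = R_th/(R_th + R_L) = 524.2 / (524.2 + 2240) = 0.1896.
So the output falls by 19.0 %.

19.0 %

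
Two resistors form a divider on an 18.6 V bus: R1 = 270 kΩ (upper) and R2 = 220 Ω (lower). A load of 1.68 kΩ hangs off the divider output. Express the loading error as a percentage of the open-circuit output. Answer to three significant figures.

The divider's output (Thévenin) resistance is R1‖R2 = 219.8 Ω.
Fractional drop under load = R_th/(R_th + R_L) = 219.8 / (219.8 + 1680) = 0.1157.
So the output falls by 11.6 %.

11.6 %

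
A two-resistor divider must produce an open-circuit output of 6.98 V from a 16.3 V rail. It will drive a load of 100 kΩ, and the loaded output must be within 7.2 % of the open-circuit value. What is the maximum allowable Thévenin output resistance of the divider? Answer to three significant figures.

R_th ≤ 7.76 kΩ

Loading drop = R_th/(R_th + R_L) ≤ 0.0720, so R_th ≤ R_L · ε/(1−ε) = 100 kΩ × 0.0720/0.9280 = 7.76 kΩ.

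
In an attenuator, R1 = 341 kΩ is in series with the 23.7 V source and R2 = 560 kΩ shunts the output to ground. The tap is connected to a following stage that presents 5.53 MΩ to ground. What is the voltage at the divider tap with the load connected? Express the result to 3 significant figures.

V_out ≈ 14.2 V

The load sits in parallel with R2: R2‖R_L = (560 × 5530) / (560 + 5530) = 508.5 kΩ.
V_out = 23.7 × 508.5 / (341 + 508.5) = 23.7 × 508.5/849.5 = 14.2 V.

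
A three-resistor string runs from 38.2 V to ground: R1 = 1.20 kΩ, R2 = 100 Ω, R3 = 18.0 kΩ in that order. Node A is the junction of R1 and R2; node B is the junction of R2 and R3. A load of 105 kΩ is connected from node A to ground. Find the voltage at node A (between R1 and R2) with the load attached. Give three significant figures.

V ≈ 35.4 V

Below node A the series string R2+R3 = 18100 Ω sits in parallel with the 105000 Ω load: 15440 Ω.
V_A = 38.2 × 15440/(1200 + 15440) = 35.4 V.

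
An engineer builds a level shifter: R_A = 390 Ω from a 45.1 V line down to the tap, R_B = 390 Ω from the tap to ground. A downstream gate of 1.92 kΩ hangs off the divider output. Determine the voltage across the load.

V_out ≈ 20.5 V

The load sits in parallel with R_B: R_B‖R_L = (390 × 1920) / (390 + 1920) = 324.2 Ω.
V_out = 45.1 × 324.2 / (390 + 324.2) = 45.1 × 324.2/714.2 = 20.5 V.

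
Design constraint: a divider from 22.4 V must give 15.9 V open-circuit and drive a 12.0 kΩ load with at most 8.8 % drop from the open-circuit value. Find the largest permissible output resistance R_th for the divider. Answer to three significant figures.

Loading drop = R_th/(R_th + R_L) ≤ 0.0880, so R_th ≤ R_L · ε/(1−ε) = 12.0 kΩ × 0.0880/0.9120 = 1.16 kΩ.

R_th ≤ 1.16 kΩ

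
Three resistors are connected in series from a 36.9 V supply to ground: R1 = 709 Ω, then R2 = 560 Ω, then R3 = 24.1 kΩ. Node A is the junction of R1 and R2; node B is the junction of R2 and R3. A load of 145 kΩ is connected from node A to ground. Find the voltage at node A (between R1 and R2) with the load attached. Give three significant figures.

V ≈ 35.7 V

Below node A the series string R2+R3 = 24660 Ω sits in parallel with the 145000 Ω load: 21080 Ω.
V_A = 36.9 × 21080/(709 + 21080) = 35.7 V.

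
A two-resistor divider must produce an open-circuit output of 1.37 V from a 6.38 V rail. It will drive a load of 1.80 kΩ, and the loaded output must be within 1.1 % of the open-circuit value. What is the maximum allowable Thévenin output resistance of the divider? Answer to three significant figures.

Loading drop = R_th/(R_th + R_L) ≤ 0.0110, so R_th ≤ R_L · ε/(1−ε) = 1.80 kΩ × 0.0110/0.9890 = 20.0 Ω.

R_th ≤ 20.0 Ω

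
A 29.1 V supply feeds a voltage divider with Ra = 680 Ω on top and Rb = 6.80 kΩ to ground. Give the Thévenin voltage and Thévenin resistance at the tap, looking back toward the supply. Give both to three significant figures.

V_th = 26.5 V, R_th = 618 Ω

V_th is the open-circuit tap voltage: 29.1 × 6800/(680 + 6800) = 26.5 V.
With the supply zeroed, Ra and Rb appear in parallel from the tap: R_th = Ra‖Rb = (680 × 6800)/7480 = 618 Ω.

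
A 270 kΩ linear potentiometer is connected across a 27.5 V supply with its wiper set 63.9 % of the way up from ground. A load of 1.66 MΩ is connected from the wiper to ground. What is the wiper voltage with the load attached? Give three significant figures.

V ≈ 16.9 V

The wiper splits the pot into (1−α)R = 97.47 kΩ above and αR = 172.5 kΩ below.
Lower section ‖ load = 156.3 kΩ.
V_wiper = 27.5 × 156.3/(97.47 + 156.3) = 16.9 V.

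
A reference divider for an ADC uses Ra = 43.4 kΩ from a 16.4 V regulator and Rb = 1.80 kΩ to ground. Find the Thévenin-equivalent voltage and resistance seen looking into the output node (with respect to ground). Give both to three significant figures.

V_th = 0.653 V, R_th = 1.73 kΩ

V_th is the open-circuit tap voltage: 16.4 × 1.80/(43.4 + 1.80) = 0.653 V.
With the supply zeroed, Ra and Rb appear in parallel from the tap: R_th = Ra‖Rb = (43.4 × 1.80)/45.20 = 1.73 kΩ.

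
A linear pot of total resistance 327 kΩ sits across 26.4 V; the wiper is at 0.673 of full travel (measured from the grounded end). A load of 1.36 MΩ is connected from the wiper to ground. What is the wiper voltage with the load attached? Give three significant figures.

The wiper splits the pot into (1−α)R = 106.9 kΩ above and αR = 220.1 kΩ below.
Lower section ‖ load = 189.4 kΩ.
V_wiper = 26.4 × 189.4/(106.9 + 189.4) = 16.9 V.

V ≈ 16.9 V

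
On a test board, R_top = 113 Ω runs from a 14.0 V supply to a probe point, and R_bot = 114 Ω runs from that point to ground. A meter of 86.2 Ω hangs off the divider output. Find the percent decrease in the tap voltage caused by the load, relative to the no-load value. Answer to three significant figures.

The divider's output (Thévenin) resistance is R_top‖R_bot = 56.75 Ω.
Fractional drop under load = R_th/(R_th + R_L) = 56.75 / (56.75 + 86.2) = 0.3970.
So the output falls by 39.7 %.

39.7 %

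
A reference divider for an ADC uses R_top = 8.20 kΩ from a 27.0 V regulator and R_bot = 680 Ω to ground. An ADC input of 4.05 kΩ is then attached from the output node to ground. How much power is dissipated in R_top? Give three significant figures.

Total resistance from the source is R_top + (R_bot‖R_L) = 8782 Ω, so I = 27.0/8782 Ω = 3.074 mA.
P = I²·R_top = (3.074 mA)² × 8.20 kΩ = 77.5 mW.

P ≈ 77.5 mW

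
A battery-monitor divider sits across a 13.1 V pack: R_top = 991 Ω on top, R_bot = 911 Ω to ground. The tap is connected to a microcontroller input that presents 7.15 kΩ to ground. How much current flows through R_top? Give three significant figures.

R_bot‖R_L = 808.0 Ω, so the source sees R_top + R_bot‖R_L = 1799 Ω.
I = 13.1 V / 1799 Ω = 7.28 mA.

I ≈ 7.28 mA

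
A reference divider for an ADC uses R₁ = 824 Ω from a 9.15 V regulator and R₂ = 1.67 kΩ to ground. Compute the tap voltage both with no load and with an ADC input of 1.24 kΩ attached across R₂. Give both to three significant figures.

Open-circuit: V = 9.15 × 1670/(824 + 1670) = 6.13 V.
With the load, R₂ becomes R₂‖R_L = 711.6 Ω, so V = 9.15 × 711.6/1536 = 4.24 V.

Unloaded: 6.13 V; loaded: 4.24 V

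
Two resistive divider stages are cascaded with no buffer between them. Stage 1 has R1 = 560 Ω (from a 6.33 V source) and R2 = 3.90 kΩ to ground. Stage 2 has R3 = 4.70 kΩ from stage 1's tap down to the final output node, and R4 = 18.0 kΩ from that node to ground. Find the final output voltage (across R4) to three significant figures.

Stage 2 presents R3+R4 = 22700 Ω as a load on stage 1's tap.
Stage 1's lower leg becomes R2‖(R3+R4) = 3328 Ω, so V_mid = 6.33 × 3328/3888 = 5.418 V.
Stage 2 is itself unloaded: V_out = V_mid × R4/(R3+R4) = 5.418 × 18000/22700 = 4.30 V.

V_out ≈ 4.30 V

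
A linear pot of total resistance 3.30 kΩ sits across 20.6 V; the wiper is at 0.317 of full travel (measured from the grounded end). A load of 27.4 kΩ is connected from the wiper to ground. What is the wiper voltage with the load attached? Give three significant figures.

V ≈ 6.36 V

The wiper splits the pot into (1−α)R = 2.254 kΩ above and αR = 1.046 kΩ below.
Lower section ‖ load = 1.008 kΩ.
V_wiper = 20.6 × 1.008/(2.254 + 1.008) = 6.36 V.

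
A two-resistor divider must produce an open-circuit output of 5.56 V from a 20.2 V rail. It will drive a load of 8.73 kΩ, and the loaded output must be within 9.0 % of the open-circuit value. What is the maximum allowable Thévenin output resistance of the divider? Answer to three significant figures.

R_th ≤ 863 Ω

Loading drop = R_th/(R_th + R_L) ≤ 0.0900, so R_th ≤ R_L · ε/(1−ε) = 8.73 kΩ × 0.0900/0.9100 = 863 Ω.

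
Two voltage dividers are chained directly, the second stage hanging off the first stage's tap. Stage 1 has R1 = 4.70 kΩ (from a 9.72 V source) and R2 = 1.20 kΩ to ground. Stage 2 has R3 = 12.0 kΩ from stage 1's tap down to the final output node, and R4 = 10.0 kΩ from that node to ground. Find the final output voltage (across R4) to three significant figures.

Stage 2 presents R3+R4 = 22.00 kΩ as a load on stage 1's tap.
Stage 1's lower leg becomes R2‖(R3+R4) = 1.138 kΩ, so V_mid = 9.72 × 1.138/5.838 = 1.895 V.
Stage 2 is itself unloaded: V_out = V_mid × R4/(R3+R4) = 1.895 × 10.0/22.00 = 0.861 V.

V_out ≈ 0.861 V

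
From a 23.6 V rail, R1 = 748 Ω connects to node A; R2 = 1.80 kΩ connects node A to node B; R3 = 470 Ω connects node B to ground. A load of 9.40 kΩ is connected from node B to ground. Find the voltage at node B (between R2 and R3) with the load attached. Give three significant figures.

V ≈ 3.53 V

At node B, R3 is in parallel with the load: R3‖R_L = 447.6 Ω.
Below node A the resistance is R2 + (R3‖R_L) = 2248 Ω, so V_A = 23.6 × 2248/2996 = 17.71 V.
Then V_B = V_A × (R3‖R_L)/(R2 + R3‖R_L) = 17.71 × 447.6/2248 = 3.53 V.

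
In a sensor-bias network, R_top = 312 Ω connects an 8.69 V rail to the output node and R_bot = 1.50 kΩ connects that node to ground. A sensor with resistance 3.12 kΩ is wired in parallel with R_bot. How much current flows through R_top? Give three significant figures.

R_bot‖R_L = 1013 Ω, so the source sees R_top + R_bot‖R_L = 1325 Ω.
I = 8.69 V / 1325 Ω = 6.56 mA.

I ≈ 6.56 mA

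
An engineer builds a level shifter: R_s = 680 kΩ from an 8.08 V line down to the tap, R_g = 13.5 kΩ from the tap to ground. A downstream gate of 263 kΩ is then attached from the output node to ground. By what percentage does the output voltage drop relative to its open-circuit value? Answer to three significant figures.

4.79 %

The divider's output (Thévenin) resistance is R_s‖R_g = 13.24 kΩ.
Fractional drop under load = R_th/(R_th + R_L) = 13.24 / (13.24 + 263) = 0.04792.
So the output falls by 4.79 %.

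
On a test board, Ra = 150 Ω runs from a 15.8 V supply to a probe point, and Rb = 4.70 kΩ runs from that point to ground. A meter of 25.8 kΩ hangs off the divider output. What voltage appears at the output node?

V_out ≈ 15.2 V

The load sits in parallel with Rb: Rb‖R_L = (4700 × 25800) / (4700 + 25800) = 3976 Ω.
V_out = 15.8 × 3976 / (150 + 3976) = 15.8 × 3976/4126 = 15.2 V.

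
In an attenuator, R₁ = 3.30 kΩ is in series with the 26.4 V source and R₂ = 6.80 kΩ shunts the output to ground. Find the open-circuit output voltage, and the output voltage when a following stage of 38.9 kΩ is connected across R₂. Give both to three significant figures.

Open-circuit: V = 26.4 × 6.80/(3.30 + 6.80) = 17.8 V.
With the load, R₂ becomes R₂‖R_L = 5.788 kΩ, so V = 26.4 × 5.788/9.088 = 16.8 V.

Unloaded: 17.8 V; loaded: 16.8 V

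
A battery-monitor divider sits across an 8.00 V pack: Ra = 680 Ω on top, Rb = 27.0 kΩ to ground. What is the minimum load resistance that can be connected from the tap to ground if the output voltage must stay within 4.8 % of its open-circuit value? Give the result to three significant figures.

Output resistance R_th = Ra‖Rb = (680 × 27000)/27680 = 663.3 Ω.
The fractional drop is R_th/(R_th + R_L); requiring this ≤ 0.0480 gives R_L ≥ R_th(1/0.0480 − 1) = 663.3 × 19.83 = 13.2 kΩ.

R_L(min) ≈ 13.2 kΩ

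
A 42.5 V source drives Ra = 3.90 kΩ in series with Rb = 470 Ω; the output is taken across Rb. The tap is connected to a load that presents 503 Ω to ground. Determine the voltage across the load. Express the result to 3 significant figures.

The load sits in parallel with Rb: Rb‖R_L = (470 × 503) / (470 + 503) = 243.0 Ω.
V_out = 42.5 × 243.0 / (3900 + 243.0) = 42.5 × 243.0/4143 = 2.49 V.

V_out ≈ 2.49 V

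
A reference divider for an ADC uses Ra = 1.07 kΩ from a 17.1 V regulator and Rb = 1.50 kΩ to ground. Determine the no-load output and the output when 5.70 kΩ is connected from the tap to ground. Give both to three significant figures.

Open-circuit: V = 17.1 × 1.50/(1.07 + 1.50) = 9.98 V.
With the load, Rb becomes Rb‖R_L = 1.188 kΩ, so V = 17.1 × 1.188/2.257 = 9.00 V.

Unloaded: 9.98 V; loaded: 9.00 V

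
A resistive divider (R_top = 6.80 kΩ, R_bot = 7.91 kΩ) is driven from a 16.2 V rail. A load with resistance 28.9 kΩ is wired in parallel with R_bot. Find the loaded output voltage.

The load sits in parallel with R_bot: R_bot‖R_L = (7.91 × 28.9) / (7.91 + 28.9) = 6.210 kΩ.
V_out = 16.2 × 6.210 / (6.80 + 6.210) = 16.2 × 6.210/13.01 = 7.73 V.

V_out ≈ 7.73 V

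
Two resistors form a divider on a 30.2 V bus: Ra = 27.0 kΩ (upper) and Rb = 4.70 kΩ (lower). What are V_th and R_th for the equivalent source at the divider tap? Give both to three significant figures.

V_th = 4.48 V, R_th = 4.00 kΩ

V_th is the open-circuit tap voltage: 30.2 × 4.70/(27.0 + 4.70) = 4.48 V.
With the supply zeroed, Ra and Rb appear in parallel from the tap: R_th = Ra‖Rb = (27.0 × 4.70)/31.70 = 4.00 kΩ.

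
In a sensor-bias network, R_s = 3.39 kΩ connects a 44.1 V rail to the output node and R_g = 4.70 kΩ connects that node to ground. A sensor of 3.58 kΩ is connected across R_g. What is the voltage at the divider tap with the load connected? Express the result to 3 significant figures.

V_out ≈ 16.5 V

The load sits in parallel with R_g: R_g‖R_L = (4.70 × 3.58) / (4.70 + 3.58) = 2.032 kΩ.
V_out = 44.1 × 2.032 / (3.39 + 2.032) = 44.1 × 2.032/5.422 = 16.5 V.
(Unloaded it would have been 25.6 V.)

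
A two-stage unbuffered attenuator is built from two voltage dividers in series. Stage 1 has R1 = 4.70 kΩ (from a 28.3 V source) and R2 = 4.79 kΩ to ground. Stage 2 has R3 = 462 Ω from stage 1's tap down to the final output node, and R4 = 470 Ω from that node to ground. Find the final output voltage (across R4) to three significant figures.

Stage 2 presents R3+R4 = 932.0 Ω as a load on stage 1's tap.
Stage 1's lower leg becomes R2‖(R3+R4) = 780.2 Ω, so V_mid = 28.3 × 780.2/5480 = 4.029 V.
Stage 2 is itself unloaded: V_out = V_mid × R4/(R3+R4) = 4.029 × 470/932.0 = 2.03 V.

V_out ≈ 2.03 V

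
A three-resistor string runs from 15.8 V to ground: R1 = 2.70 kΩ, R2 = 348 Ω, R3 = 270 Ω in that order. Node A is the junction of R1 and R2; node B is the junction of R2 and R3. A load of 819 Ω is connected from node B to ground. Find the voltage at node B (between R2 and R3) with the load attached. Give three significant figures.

V ≈ 0.987 V

At node B, R3 is in parallel with the load: R3‖R_L = 203.1 Ω.
Below node A the resistance is R2 + (R3‖R_L) = 551.1 Ω, so V_A = 15.8 × 551.1/3251 = 2.678 V.
Then V_B = V_A × (R3‖R_L)/(R2 + R3‖R_L) = 2.678 × 203.1/551.1 = 0.987 V.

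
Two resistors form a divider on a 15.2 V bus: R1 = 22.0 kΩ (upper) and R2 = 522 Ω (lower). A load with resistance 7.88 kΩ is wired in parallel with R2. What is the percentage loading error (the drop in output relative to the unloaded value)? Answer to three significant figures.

The divider's output (Thévenin) resistance is R1‖R2 = 509.9 Ω.
Fractional drop under load = R_th/(R_th + R_L) = 509.9 / (509.9 + 7880) = 0.06078.
So the output falls by 6.08 %.

6.08 %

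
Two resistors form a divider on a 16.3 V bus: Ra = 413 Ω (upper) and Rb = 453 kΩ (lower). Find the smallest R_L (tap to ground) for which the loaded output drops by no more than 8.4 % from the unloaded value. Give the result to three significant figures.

R_L(min) ≈ 4.50 kΩ

Output resistance R_th = Ra‖Rb = (413 × 453000)/453400 = 412.6 Ω.
The fractional drop is R_th/(R_th + R_L); requiring this ≤ 0.0840 gives R_L ≥ R_th(1/0.0840 − 1) = 412.6 × 10.90 = 4.50 kΩ.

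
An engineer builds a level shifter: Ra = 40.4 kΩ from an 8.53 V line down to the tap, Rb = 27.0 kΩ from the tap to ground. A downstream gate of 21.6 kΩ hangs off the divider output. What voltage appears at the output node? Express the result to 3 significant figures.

The load sits in parallel with Rb: Rb‖R_L = (27.0 × 21.6) / (27.0 + 21.6) = 12.00 kΩ.
V_out = 8.53 × 12.00 / (40.4 + 12.00) = 8.53 × 12.00/52.40 = 1.95 V.

V_out ≈ 1.95 V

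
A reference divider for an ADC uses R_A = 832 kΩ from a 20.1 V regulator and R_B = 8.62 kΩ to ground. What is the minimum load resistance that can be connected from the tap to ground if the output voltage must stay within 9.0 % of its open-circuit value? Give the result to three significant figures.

Output resistance R_th = R_A‖R_B = (832 × 8.62)/840.6 = 8.532 kΩ.
The fractional drop is R_th/(R_th + R_L); requiring this ≤ 0.0900 gives R_L ≥ R_th(1/0.0900 − 1) = 8.532 × 10.11 = 86.3 kΩ.

R_L(min) ≈ 86.3 kΩ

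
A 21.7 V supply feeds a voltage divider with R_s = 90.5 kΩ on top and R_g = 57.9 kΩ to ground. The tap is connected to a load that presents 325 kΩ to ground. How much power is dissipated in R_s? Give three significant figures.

P ≈ 2.19 mW

Total resistance from the source is R_s + (R_g‖R_L) = 139.6 kΩ, so I = 21.7/139.6 kΩ = 0.1554 mA.
P = I²·R_s = (0.1554 mA)² × 90.5 kΩ = 2.19 mW.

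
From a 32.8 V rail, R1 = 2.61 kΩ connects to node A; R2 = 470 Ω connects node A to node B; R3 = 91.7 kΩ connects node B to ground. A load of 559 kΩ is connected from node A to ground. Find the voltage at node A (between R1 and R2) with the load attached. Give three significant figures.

V ≈ 31.8 V

Below node A the series string R2+R3 = 92170 Ω sits in parallel with the 559000 Ω load: 79120 Ω.
V_A = 32.8 × 79120/(2610 + 79120) = 31.8 V.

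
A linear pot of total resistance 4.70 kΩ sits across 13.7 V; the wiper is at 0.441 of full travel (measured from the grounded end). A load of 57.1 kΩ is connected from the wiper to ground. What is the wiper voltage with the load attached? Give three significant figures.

The wiper splits the pot into (1−α)R = 2.627 kΩ above and αR = 2.073 kΩ below.
Lower section ‖ load = 2.000 kΩ.
V_wiper = 13.7 × 2.000/(2.627 + 2.000) = 5.92 V.

V ≈ 5.92 V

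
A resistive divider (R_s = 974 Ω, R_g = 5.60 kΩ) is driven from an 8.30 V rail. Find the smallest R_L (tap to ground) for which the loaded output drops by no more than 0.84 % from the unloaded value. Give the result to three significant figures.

R_L(min) ≈ 97.9 kΩ

Output resistance R_th = R_s‖R_g = (974 × 5600)/6574 = 829.7 Ω.
The fractional drop is R_th/(R_th + R_L); requiring this ≤ 0.00840 gives R_L ≥ R_th(1/0.00840 − 1) = 829.7 × 118.0 = 97.9 kΩ.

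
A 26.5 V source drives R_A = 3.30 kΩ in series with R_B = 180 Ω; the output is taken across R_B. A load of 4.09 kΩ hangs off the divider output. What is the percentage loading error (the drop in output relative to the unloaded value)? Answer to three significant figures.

4.01 %

The divider's output (Thévenin) resistance is R_A‖R_B = 170.7 Ω.
Fractional drop under load = R_th/(R_th + R_L) = 170.7 / (170.7 + 4090) = 0.04006.
So the output falls by 4.01 %.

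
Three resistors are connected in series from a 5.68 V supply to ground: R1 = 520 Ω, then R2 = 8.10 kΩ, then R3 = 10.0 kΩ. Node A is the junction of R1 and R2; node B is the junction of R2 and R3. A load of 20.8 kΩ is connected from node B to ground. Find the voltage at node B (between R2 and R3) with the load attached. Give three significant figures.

At node B, R3 is in parallel with the load: R3‖R_L = 6753 Ω.
Below node A the resistance is R2 + (R3‖R_L) = 14850 Ω, so V_A = 5.68 × 14850/15370 = 5.488 V.
Then V_B = V_A × (R3‖R_L)/(R2 + R3‖R_L) = 5.488 × 6753/14850 = 2.50 V.

V ≈ 2.50 V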